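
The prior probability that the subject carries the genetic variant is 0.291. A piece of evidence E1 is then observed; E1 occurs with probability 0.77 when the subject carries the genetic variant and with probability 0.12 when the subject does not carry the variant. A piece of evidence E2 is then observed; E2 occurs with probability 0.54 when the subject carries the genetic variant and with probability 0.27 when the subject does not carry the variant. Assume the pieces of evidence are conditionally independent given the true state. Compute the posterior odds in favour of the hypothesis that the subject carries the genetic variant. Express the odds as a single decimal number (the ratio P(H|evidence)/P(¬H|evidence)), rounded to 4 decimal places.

Posterior odds ≈ 5.2673

Prior odds = 0.291/(1−0.291) = 0.41044.
Likelihood ratio for E1 = 0.77/0.12 = 6.4167.
Likelihood ratio for E2 = 0.54/0.27 = 2.0000.
Posterior odds = prior odds × LR₁ × LR₂ = 5.2673.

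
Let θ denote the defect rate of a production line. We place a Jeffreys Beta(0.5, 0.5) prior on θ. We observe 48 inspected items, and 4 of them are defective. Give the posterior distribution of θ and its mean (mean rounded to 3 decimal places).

The binomial likelihood is conjugate to the Beta prior: with 4 successes and 44 failures, the posterior is Beta(0.5+4, 0.5+44) = Beta(4.5, 44.5).
E[θ | data] = 4.5/(4.5+44.5) = 0.092.

Posterior: Beta(4.5, 44.5); mean ≈ 0.092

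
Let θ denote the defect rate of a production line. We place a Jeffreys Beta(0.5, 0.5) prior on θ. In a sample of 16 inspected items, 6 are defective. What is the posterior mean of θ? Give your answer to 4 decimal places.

The binomial likelihood is conjugate to the Beta prior: with 6 successes and 10 failures, the posterior is Beta(0.5+6, 0.5+10) = Beta(6.5, 10.5).
E[θ | data] = 6.5/(6.5+10.5) = 0.3824.

Posterior mean ≈ 0.3824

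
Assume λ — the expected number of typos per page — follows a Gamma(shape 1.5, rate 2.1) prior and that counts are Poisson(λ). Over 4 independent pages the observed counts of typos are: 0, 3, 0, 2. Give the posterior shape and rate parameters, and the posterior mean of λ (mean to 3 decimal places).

Posterior: Gamma(shape=6.5, rate=6.1); mean ≈ 1.066

The Poisson likelihood adds the total count to the shape and the number of exposure periods to the rate. Here ∑xᵢ = 5 and n = 4, so shape 1.5→6.5 and rate 2.1→6.1.
Posterior mean = shape/rate = 6.5/6.1 = 1.066.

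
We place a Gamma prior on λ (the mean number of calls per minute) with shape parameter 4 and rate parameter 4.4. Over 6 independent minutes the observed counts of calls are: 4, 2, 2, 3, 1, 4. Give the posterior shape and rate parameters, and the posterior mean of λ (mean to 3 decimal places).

Total count ∑xᵢ = 16 over n = 6 minutes.
Gamma is conjugate to the Poisson likelihood: posterior is Gamma(shape = 4+16 = 20, rate = 4.4+6 = 10.4).
Posterior mean = shape/rate = 20/10.4 = 1.923.

Posterior: Gamma(shape=20, rate=10.4); mean ≈ 1.923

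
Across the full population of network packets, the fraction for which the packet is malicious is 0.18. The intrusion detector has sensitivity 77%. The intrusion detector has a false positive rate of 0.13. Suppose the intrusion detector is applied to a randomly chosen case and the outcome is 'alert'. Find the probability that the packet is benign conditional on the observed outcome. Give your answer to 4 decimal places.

P(¬H | E) ≈ 0.4347

Let H be the event that the packet is malicious. P(H) = 0.18, so P(¬H) = 0.82. With E the 'alert' result, P(E|H) = 0.77 and P(E|¬H) = 0.13.
P(E) = 0.77·0.18 + 0.13·0.82 = 0.13860 + 0.10660 = 0.24520.
By Bayes' theorem, P(H|E) = 0.13860 / 0.24520 = 0.5653. Hence P(¬H|E) = 1 − 0.5653 = 0.4347.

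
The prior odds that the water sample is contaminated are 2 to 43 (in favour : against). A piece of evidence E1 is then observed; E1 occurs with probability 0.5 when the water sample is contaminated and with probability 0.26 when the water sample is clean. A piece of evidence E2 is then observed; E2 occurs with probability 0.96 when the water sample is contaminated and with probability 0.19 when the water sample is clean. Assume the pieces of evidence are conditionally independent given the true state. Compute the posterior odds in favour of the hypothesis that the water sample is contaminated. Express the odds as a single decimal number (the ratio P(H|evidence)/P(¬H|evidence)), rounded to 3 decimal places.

Prior odds = 2/43 = 0.046512.
Likelihood ratio for E1 = 0.5/0.26 = 1.9231.
Likelihood ratio for E2 = 0.96/0.19 = 5.0526.
Posterior odds = prior odds × LR₁ × LR₂ = 0.45193.

Posterior odds ≈ 0.452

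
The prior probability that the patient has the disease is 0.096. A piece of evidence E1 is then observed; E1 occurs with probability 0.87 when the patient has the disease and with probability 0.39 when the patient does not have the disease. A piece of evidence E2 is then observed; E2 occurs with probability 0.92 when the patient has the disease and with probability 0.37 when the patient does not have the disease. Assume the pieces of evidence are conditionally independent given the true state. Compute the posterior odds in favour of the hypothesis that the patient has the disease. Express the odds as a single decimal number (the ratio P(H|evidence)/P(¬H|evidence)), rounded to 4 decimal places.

Prior odds = 0.096/(1−0.096) = 0.10619.
Likelihood ratio for E1 = 0.87/0.39 = 2.2308.
Likelihood ratio for E2 = 0.92/0.37 = 2.4865.
Posterior odds = prior odds × LR₁ × LR₂ = 0.58904.

Posterior odds ≈ 0.5890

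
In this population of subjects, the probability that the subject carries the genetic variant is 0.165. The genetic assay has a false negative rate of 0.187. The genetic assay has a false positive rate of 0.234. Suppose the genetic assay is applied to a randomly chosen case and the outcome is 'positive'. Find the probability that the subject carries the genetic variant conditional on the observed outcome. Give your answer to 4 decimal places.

Write H for 'the subject carries the genetic variant'. Prior odds H:¬H = 0.165/0.835 = 0.19760. For the 'positive' outcome, the likelihood ratio is 0.813/0.234 = 3.4744.
Posterior odds = 0.19760 × 3.4744 = 0.68655, so P(H|E) = 0.68655/(1+0.68655) = 0.4071.

P(H | E) ≈ 0.4071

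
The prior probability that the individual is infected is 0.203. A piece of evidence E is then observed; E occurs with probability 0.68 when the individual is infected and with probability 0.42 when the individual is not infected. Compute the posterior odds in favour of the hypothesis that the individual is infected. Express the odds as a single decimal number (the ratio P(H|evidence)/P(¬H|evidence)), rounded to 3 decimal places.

Posterior odds ≈ 0.412

Prior odds = 0.203/(1−0.203) = 0.25471.
Likelihood ratio for E = 0.68/0.42 = 1.6190.
Posterior odds = prior odds × LR = 0.41238.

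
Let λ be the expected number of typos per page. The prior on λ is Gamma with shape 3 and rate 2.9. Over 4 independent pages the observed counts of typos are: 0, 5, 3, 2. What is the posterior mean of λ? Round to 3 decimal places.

The Poisson likelihood adds the total count to the shape and the number of exposure periods to the rate. Here ∑xᵢ = 10 and n = 4, so shape 3→13 and rate 2.9→6.9.
Posterior mean = shape/rate = 13/6.9 = 1.884.

Posterior mean ≈ 1.884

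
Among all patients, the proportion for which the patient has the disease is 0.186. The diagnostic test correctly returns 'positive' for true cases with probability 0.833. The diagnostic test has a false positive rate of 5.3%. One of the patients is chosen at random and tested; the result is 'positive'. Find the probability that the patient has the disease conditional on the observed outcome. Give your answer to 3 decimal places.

P(H | E) ≈ 0.782

Write H for 'the patient has the disease'. Prior odds H:¬H = 0.186/0.814 = 0.22850. For the 'positive' outcome, the likelihood ratio is 0.833/0.053 = 15.717.
Posterior odds = 0.22850 × 15.717 = 3.5913, so P(H|E) = 3.5913/(1+3.5913) = 0.782.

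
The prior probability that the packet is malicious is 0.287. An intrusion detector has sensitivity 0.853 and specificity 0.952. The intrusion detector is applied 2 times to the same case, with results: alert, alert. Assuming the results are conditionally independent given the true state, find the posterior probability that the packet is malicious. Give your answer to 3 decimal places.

Let H be the event that the packet is malicious; start with P(H) = 0.287. P('alert'|H) = 0.853, P('alert'|¬H) = 0.048.
Update on result 1 ('alert'): P(H) ← 0.853·0.2870 / (0.853·0.2870 + 0.048·0.7130) = 0.24481/0.27903 = 0.8773.
Update on result 2 ('alert'): P(H) ← 0.853·0.8773 / (0.853·0.8773 + 0.048·0.1227) = 0.74838/0.75427 = 0.9922.

Posterior P(H) ≈ 0.992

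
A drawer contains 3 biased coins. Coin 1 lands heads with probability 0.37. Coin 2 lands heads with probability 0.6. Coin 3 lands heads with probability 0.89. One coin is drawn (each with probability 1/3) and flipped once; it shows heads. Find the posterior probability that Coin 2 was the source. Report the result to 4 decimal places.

P(heads|C1) = 0.37; P(heads|C2) = 0.6; P(heads|C3) = 0.89.
Prior × likelihood for each source: 0.333333·0.37=0.1233, 0.333333·0.6=0.2000, 0.333333·0.89=0.2967. Summing gives P(heads) = 0.62000.
P(Coin 2 | heads) = 0.2000 / 0.62000 = 0.3226.

Posterior probability ≈ 0.3226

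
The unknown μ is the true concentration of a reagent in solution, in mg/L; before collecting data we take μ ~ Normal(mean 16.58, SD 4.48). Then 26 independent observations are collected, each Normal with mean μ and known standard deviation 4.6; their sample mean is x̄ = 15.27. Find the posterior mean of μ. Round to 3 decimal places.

Posterior mean ≈ 15.321

Prior precision 1/τ₀² = 1/4.48² = 0.0498246; data precision n/σ² = 26/4.6² = 1.22873.
Posterior precision = 0.0498246 + 1.22873 = 1.27856.
Posterior mean = (0.0498246·16.58 + 1.22873·15.27) / 1.27856 = 15.321.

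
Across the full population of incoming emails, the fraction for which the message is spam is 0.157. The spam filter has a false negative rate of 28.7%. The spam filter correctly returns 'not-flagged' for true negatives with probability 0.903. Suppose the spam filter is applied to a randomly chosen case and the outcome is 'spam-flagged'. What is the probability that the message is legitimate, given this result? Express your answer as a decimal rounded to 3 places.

P(¬H | E) ≈ 0.422

Let H be the event that the message is spam. P(H) = 0.157, so P(¬H) = 0.843. With E the 'spam-flagged' result, P(E|H) = 0.713 and P(E|¬H) = 0.097.
P(E) = 0.713·0.157 + 0.097·0.843 = 0.11194 + 0.081771 = 0.19371.
By Bayes' theorem, P(H|E) = 0.11194 / 0.19371 = 0.578. Hence P(¬H|E) = 1 − 0.578 = 0.422.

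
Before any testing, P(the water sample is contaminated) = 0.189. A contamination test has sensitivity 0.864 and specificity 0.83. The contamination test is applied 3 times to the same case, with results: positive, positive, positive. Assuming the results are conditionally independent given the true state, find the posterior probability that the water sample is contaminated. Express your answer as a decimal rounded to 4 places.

Posterior P(H) ≈ 0.9683

Let H be the event that the water sample is contaminated; start with P(H) = 0.189. P('positive'|H) = 0.864, P('positive'|¬H) = 0.17.
Update on result 1 ('positive'): P(H) ← 0.864·0.1890 / (0.864·0.1890 + 0.17·0.8110) = 0.16330/0.30117 = 0.5422.
Update on result 2 ('positive'): P(H) ← 0.864·0.5422 / (0.864·0.5422 + 0.17·0.4578) = 0.46847/0.54630 = 0.8575.
Update on result 3 ('positive'): P(H) ← 0.864·0.8575 / (0.864·0.8575 + 0.17·0.1425) = 0.74092/0.76513 = 0.9683.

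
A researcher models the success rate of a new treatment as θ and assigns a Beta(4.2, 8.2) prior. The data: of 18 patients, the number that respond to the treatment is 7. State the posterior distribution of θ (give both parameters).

Posterior: Beta(11.2, 19.2)

Observing 7 successes and 11 failures updates Beta(4.2, 8.2) by adding the success and failure counts to the two shape parameters: α = 4.2+7 = 11.2, β = 8.2+11 = 19.2.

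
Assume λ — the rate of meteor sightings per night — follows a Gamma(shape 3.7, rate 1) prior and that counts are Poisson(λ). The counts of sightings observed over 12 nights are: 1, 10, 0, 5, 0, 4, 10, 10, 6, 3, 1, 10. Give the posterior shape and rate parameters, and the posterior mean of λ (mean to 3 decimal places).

The Poisson likelihood adds the total count to the shape and the number of exposure periods to the rate. Here ∑xᵢ = 60 and n = 12, so shape 3.7→63.7 and rate 1→13.
E[λ | data] = 63.7/13 = 4.900.

Posterior: Gamma(shape=63.7, rate=13); mean ≈ 4.900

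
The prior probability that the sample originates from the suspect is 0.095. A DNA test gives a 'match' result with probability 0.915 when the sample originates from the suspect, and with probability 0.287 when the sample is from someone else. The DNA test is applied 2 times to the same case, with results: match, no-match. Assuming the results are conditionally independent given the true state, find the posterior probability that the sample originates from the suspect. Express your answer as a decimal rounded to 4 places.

Posterior P(H) ≈ 0.0384

With H the event that the sample originates from the suspect, the joint likelihood of the observed sequence is P(data|H) = 0.915·0.085 = 0.077775 and P(data|¬H) = 0.287·0.713 = 0.20463.
Bayes: P(H|data) = 0.095·0.077775 / (0.095·0.077775 + 0.905·0.20463) = 0.0073886/0.19258 = 0.0384.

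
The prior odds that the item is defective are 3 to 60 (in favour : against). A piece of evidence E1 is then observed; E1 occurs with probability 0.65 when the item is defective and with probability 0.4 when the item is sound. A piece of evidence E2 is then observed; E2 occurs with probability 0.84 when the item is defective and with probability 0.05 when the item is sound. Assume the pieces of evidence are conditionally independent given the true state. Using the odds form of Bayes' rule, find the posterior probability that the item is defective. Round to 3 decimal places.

Prior odds = 3/60 = 0.050000.
Likelihood ratio for E1 = 0.65/0.4 = 1.6250.
Likelihood ratio for E2 = 0.84/0.05 = 16.800.
Posterior odds = prior odds × LR₁ × LR₂ = 1.3650.
Posterior probability = odds/(1+odds) = 1.3650/2.3650 = 0.577.

Posterior probability ≈ 0.577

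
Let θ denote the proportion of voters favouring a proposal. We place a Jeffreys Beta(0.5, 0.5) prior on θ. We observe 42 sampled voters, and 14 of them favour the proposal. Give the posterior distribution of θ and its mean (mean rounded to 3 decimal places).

Observing 14 successes and 28 failures updates Beta(0.5, 0.5) by adding the success and failure counts to the two shape parameters: α = 0.5+14 = 14.5, β = 0.5+28 = 28.5.
E[θ | data] = 14.5/(14.5+28.5) = 0.337.

Posterior: Beta(14.5, 28.5); mean ≈ 0.337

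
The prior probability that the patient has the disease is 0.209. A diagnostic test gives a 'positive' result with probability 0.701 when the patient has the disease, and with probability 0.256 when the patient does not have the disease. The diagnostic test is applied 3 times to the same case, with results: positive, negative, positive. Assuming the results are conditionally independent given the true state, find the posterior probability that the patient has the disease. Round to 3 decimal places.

With H the event that the patient has the disease, the joint likelihood of the observed sequence is P(data|H) = 0.701·0.299·0.701 = 0.14693 and P(data|¬H) = 0.256·0.744·0.256 = 0.048759.
Bayes: P(H|data) = 0.209·0.14693 / (0.209·0.14693 + 0.791·0.048759) = 0.030708/0.069276 = 0.4433.

Posterior P(H) ≈ 0.443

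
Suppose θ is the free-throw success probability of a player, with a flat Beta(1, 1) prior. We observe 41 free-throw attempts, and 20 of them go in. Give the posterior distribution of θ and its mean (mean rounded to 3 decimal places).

Posterior: Beta(21, 22); mean ≈ 0.488

The binomial likelihood is conjugate to the Beta prior: with 20 successes and 21 failures, the posterior is Beta(1+20, 1+21) = Beta(21, 22).
E[θ | data] = 21/(21+22) = 0.488.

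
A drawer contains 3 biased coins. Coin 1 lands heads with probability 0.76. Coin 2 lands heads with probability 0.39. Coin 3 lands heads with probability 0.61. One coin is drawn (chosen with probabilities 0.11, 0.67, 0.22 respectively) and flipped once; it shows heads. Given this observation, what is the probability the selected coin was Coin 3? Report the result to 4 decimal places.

P(heads|C1) = 0.76; P(heads|C2) = 0.39; P(heads|C3) = 0.61.
Prior × likelihood for each source: 0.11·0.76=0.08360, 0.67·0.39=0.2613, 0.22·0.61=0.1342. Summing gives P(heads) = 0.47910.
P(Coin 3 | heads) = 0.1342 / 0.47910 = 0.2801.

Posterior probability ≈ 0.2801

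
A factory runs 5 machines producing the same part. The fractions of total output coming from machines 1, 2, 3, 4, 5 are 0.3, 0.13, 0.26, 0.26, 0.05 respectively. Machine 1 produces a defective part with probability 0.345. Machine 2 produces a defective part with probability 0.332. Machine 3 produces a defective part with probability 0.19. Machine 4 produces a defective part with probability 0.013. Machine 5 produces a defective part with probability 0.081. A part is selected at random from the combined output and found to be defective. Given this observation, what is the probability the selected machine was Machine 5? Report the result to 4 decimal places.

P(defective|M1) = 0.345; P(defective|M2) = 0.332; P(defective|M3) = 0.19; P(defective|M4) = 0.013; P(defective|M5) = 0.081.
Prior × likelihood for each source: 0.3·0.345=0.1035, 0.13·0.332=0.04316, 0.26·0.19=0.04940, 0.26·0.013=0.003380, 0.05·0.081=0.004050. Summing gives P(defective) = 0.20349.
P(Machine 5 | defective) = 0.004050 / 0.20349 = 0.0199.

Posterior probability ≈ 0.0199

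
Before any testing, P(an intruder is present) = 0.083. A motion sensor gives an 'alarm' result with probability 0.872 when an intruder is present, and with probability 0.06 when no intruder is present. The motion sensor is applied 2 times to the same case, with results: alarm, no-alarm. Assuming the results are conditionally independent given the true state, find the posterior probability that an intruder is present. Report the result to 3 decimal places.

With H the event that an intruder is present, the joint likelihood of the observed sequence is P(data|H) = 0.872·0.128 = 0.11162 and P(data|¬H) = 0.06·0.94 = 0.056400.
Bayes: P(H|data) = 0.083·0.11162 / (0.083·0.11162 + 0.917·0.056400) = 0.0092641/0.060983 = 0.1519.

Posterior P(H) ≈ 0.152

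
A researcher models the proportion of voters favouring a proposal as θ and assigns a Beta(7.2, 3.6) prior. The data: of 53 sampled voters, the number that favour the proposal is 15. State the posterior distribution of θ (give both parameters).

Posterior: Beta(22.2, 41.6)

The binomial likelihood is conjugate to the Beta prior: with 15 successes and 38 failures, the posterior is Beta(7.2+15, 3.6+38) = Beta(22.2, 41.6).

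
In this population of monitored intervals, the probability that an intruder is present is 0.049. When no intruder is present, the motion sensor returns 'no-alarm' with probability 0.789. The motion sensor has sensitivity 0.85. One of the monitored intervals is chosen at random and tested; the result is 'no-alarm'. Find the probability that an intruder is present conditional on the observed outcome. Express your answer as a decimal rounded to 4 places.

Write H for 'an intruder is present'. Prior odds H:¬H = 0.049/0.951 = 0.051525. For the 'no-alarm' outcome, the likelihood ratio is 0.15/0.789 = 0.19011.
Posterior odds = 0.051525 × 0.19011 = 0.0097956, so P(H|E) = 0.0097956/(1+0.0097956) = 0.0097.

P(H | E) ≈ 0.0097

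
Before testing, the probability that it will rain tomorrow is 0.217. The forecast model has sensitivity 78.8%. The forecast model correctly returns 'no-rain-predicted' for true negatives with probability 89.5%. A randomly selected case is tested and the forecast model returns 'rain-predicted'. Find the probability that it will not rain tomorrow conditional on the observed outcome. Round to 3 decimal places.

P(¬H | E) ≈ 0.325

Write H for 'it will rain tomorrow'. Prior odds H:¬H = 0.217/0.783 = 0.27714. For the 'rain-predicted' outcome, the likelihood ratio is 0.788/0.105 = 7.5048.
Posterior odds = 0.27714 × 7.5048 = 2.0799, so P(H|E) = 2.0799/(1+2.0799) = 0.675. Then P(¬H|E) = 1 − 0.675 = 0.325.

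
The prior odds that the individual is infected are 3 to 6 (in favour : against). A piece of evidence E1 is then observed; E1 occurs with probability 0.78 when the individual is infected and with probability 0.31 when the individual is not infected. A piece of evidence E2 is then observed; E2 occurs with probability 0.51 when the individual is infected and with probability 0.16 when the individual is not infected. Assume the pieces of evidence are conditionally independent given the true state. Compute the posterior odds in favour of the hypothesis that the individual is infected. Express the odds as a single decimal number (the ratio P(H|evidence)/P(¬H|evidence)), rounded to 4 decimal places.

Prior odds = 3/6 = 0.50000. In log-odds, ln(0.50000) = -0.69315.
Add log likelihood ratios: ln(2.5161) + ln(3.1875) = 2.0820.
Posterior log-odds = 1.3888, so posterior odds = exp(1.3888) = 4.0101.

Posterior odds ≈ 4.0101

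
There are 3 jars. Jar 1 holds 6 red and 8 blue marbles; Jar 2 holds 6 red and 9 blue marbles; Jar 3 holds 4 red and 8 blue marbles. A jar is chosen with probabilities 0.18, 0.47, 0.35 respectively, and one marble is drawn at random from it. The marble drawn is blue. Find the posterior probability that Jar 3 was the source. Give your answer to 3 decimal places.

Posterior probability ≈ 0.377

Tabulate prior·likelihood by source: [1] prior 0.18, lik 0.5714, product 0.1029; [2] prior 0.47, lik 0.6, product 0.2820; [3] prior 0.35, lik 0.6667, product 0.2333.
Normalizing constant = 0.61819; the posterior for Jar 3 is its product over the sum, 0.2333/0.61819 = 0.377.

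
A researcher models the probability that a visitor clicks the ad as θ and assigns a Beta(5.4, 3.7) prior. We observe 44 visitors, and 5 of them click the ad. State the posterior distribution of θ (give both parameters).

The binomial likelihood is conjugate to the Beta prior: with 5 successes and 39 failures, the posterior is Beta(5.4+5, 3.7+39) = Beta(10.4, 42.7).

Posterior: Beta(10.4, 42.7)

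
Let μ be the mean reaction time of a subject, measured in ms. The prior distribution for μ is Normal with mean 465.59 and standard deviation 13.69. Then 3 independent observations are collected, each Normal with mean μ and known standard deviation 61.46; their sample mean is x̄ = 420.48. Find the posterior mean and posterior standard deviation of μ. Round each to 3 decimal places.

Posterior mean ≈ 459.745; posterior SD ≈ 12.772

With known σ, the Normal prior is conjugate. Weight on the data is w = (n/σ²)/(n/σ² + 1/τ₀²) = 0.00079421/(0.00079421+0.00533572) = 0.12956.
Posterior mean = w·x̄ + (1−w)·μ₀ = 0.12956·420.48 + 0.87044·465.59 = 459.745. Posterior variance = 1/(0.00079421+0.00533572) = 163.134, so SD = 12.772.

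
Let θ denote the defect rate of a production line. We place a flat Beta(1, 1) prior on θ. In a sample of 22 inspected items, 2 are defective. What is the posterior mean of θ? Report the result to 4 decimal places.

Posterior mean ≈ 0.1250

Observing 2 successes and 20 failures updates Beta(1, 1) by adding the success and failure counts to the two shape parameters: α = 1+2 = 3, β = 1+20 = 21.
Posterior mean = α/(α+β) = 3/24 = 0.1250.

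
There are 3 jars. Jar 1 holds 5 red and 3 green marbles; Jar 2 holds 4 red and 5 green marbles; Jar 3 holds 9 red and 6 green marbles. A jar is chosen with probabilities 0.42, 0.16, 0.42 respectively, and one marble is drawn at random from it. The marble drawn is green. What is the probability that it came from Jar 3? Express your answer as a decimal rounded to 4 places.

Posterior probability ≈ 0.4054

Tabulate prior·likelihood by source: [1] prior 0.42, lik 0.375, product 0.1575; [2] prior 0.16, lik 0.5556, product 0.08889; [3] prior 0.42, lik 0.4, product 0.1680.
Normalizing constant = 0.41439; the posterior for Jar 3 is its product over the sum, 0.1680/0.41439 = 0.4054.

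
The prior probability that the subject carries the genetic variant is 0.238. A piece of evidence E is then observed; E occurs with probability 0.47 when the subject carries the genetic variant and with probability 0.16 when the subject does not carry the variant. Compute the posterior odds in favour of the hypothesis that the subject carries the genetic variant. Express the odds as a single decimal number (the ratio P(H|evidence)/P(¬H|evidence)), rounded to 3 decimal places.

Posterior odds ≈ 0.917

Prior odds = 0.238/(1−0.238) = 0.31234.
Likelihood ratio for E = 0.47/0.16 = 2.9375.
Posterior odds = prior odds × LR = 0.91749.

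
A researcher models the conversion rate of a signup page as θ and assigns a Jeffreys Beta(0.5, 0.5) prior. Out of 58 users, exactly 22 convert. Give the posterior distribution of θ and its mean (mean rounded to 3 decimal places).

Observing 22 successes and 36 failures updates Beta(0.5, 0.5) by adding the success and failure counts to the two shape parameters: α = 0.5+22 = 22.5, β = 0.5+36 = 36.5.
E[θ | data] = 22.5/(22.5+36.5) = 0.381.

Posterior: Beta(22.5, 36.5); mean ≈ 0.381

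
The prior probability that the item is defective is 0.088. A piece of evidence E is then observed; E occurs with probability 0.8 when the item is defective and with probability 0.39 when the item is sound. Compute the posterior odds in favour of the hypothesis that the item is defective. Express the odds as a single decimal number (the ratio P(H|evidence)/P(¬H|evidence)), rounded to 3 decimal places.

Prior odds = 0.088/(1−0.088) = 0.096491. In log-odds, ln(0.096491) = -2.3383.
Add log likelihood ratio: ln(2.0513) = 0.71846.
Posterior log-odds = -1.6198, so posterior odds = exp(-1.6198) = 0.19793.

Posterior odds ≈ 0.198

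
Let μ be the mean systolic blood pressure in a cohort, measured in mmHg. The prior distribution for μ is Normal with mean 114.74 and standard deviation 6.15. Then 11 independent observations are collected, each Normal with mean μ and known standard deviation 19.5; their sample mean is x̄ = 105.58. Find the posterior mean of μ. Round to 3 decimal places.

Posterior mean ≈ 109.954

Prior precision 1/τ₀² = 1/6.15² = 0.0264393; data precision n/σ² = 11/19.5² = 0.0289283.
Posterior precision = 0.0264393 + 0.0289283 = 0.0553676.
Posterior mean = (0.0264393·114.74 + 0.0289283·105.58) / 0.0553676 = 109.954.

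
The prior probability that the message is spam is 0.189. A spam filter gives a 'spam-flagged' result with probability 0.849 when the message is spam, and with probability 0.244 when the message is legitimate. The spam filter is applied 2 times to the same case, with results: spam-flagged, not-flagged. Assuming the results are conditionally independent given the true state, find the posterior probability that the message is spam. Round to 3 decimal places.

With H the event that the message is spam, the joint likelihood of the observed sequence is P(data|H) = 0.849·0.151 = 0.12820 and P(data|¬H) = 0.244·0.756 = 0.18446.
Bayes: P(H|data) = 0.189·0.12820 / (0.189·0.12820 + 0.811·0.18446) = 0.024230/0.17383 = 0.1394.

Posterior P(H) ≈ 0.139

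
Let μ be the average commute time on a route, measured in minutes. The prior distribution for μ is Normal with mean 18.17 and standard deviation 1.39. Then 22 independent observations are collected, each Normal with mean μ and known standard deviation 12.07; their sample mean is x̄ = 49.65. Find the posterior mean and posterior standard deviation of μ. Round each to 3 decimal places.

Prior precision 1/τ₀² = 1/1.39² = 0.517572; data precision n/σ² = 22/12.07² = 0.151011.
Posterior precision = 0.517572 + 0.151011 = 0.668582, giving posterior SD = 1/√0.668582 = 1.223.
Posterior mean = (0.517572·18.17 + 0.151011·49.65) / 0.668582 = 25.280.

Posterior mean ≈ 25.280; posterior SD ≈ 1.223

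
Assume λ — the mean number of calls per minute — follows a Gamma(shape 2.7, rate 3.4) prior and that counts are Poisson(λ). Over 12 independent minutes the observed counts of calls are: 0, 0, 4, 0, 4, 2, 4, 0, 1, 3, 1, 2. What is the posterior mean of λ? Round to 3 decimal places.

The Poisson likelihood adds the total count to the shape and the number of exposure periods to the rate. Here ∑xᵢ = 21 and n = 12, so shape 2.7→23.7 and rate 3.4→15.4.
Posterior mean = shape/rate = 23.7/15.4 = 1.539.

Posterior mean ≈ 1.539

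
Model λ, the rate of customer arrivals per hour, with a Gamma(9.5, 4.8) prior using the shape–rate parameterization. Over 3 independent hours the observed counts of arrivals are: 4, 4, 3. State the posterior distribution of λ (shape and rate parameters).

Posterior: Gamma(shape=20.5, rate=7.8)

The Poisson likelihood adds the total count to the shape and the number of exposure periods to the rate. Here ∑xᵢ = 11 and n = 3, so shape 9.5→20.5 and rate 4.8→7.8.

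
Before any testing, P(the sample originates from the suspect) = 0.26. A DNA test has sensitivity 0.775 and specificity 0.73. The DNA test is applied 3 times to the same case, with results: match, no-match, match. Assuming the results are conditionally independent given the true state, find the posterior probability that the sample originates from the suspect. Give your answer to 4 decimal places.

Posterior P(H) ≈ 0.4715

With H the event that the sample originates from the suspect, the joint likelihood of the observed sequence is P(data|H) = 0.775·0.225·0.775 = 0.13514 and P(data|¬H) = 0.27·0.73·0.27 = 0.053217.
Bayes: P(H|data) = 0.26·0.13514 / (0.26·0.13514 + 0.74·0.053217) = 0.035137/0.074517 = 0.4715.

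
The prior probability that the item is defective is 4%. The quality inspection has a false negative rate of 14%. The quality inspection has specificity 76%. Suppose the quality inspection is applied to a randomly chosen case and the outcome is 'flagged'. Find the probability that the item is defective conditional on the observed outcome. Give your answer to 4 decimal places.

P(H | E) ≈ 0.1299

Write H for 'the item is defective'. Prior odds H:¬H = 0.04/0.96 = 0.041667. For the 'flagged' outcome, the likelihood ratio is 0.86/0.24 = 3.5833.
Posterior odds = 0.041667 × 3.5833 = 0.14931, so P(H|E) = 0.14931/(1+0.14931) = 0.1299.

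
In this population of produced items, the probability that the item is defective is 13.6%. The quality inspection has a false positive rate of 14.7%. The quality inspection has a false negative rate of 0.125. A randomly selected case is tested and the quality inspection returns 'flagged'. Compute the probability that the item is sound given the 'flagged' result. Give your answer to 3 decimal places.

P(¬H | E) ≈ 0.516

Let H be the event that the item is defective. P(H) = 0.136, so P(¬H) = 0.864. With E the 'flagged' result, P(E|H) = 0.875 and P(E|¬H) = 0.147.
P(E) = 0.875·0.136 + 0.147·0.864 = 0.11900 + 0.12701 = 0.24601.
By Bayes' theorem, P(H|E) = 0.11900 / 0.24601 = 0.484. Hence P(¬H|E) = 1 − 0.484 = 0.516.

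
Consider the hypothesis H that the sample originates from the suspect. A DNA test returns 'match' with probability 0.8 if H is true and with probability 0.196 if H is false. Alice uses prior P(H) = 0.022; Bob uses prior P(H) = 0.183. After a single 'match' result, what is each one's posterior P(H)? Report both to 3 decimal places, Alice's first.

Alice: 0.084; Bob: 0.478

The likelihood ratio for a 'match' result is 0.8/0.196 = 4.0816.
Alice: prior odds 0.022/0.978 = 0.022495; posterior odds 0.091816; posterior probability 0.084.
Bob: prior odds 0.183/0.817 = 0.22399; posterior odds 0.91425; posterior probability 0.478.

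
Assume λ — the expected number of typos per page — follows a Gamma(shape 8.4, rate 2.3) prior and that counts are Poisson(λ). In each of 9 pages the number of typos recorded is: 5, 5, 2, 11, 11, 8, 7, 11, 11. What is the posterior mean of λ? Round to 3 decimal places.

Posterior mean ≈ 7.027

Total count ∑xᵢ = 71 over n = 9 pages.
Gamma is conjugate to the Poisson likelihood: posterior is Gamma(shape = 8.4+71 = 79.4, rate = 2.3+9 = 11.3).
Posterior mean = shape/rate = 79.4/11.3 = 7.027.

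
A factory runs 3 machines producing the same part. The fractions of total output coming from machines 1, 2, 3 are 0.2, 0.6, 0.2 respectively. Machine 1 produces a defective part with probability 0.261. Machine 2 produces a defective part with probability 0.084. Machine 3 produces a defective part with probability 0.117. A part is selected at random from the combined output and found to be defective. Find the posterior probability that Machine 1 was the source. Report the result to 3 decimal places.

Posterior probability ≈ 0.414

Tabulate prior·likelihood by source: [1] prior 0.2, lik 0.261, product 0.05220; [2] prior 0.6, lik 0.084, product 0.05040; [3] prior 0.2, lik 0.117, product 0.02340.
Normalizing constant = 0.12600; the posterior for Machine 1 is its product over the sum, 0.05220/0.12600 = 0.414.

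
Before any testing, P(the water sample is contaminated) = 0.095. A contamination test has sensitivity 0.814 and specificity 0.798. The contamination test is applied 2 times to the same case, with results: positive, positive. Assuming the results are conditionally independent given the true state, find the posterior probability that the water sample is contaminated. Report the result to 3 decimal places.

With H the event that the water sample is contaminated, the joint likelihood of the observed sequence is P(data|H) = 0.814·0.814 = 0.66260 and P(data|¬H) = 0.202·0.202 = 0.040804.
Bayes: P(H|data) = 0.095·0.66260 / (0.095·0.66260 + 0.905·0.040804) = 0.062947/0.099874 = 0.6303.

Posterior P(H) ≈ 0.630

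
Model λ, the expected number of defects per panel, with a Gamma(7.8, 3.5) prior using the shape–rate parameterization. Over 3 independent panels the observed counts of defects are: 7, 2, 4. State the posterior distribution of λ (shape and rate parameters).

Posterior: Gamma(shape=20.8, rate=6.5)

The Poisson likelihood adds the total count to the shape and the number of exposure periods to the rate. Here ∑xᵢ = 13 and n = 3, so shape 7.8→20.8 and rate 3.5→6.5.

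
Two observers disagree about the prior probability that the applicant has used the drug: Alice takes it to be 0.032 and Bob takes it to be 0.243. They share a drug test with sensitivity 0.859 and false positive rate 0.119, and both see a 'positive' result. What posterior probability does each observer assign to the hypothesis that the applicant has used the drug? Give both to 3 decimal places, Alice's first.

Alice: 0.193; Bob: 0.699

The likelihood ratio for a 'positive' result is 0.859/0.119 = 7.2185.
Alice: prior odds 0.032/0.968 = 0.033058; posterior odds 0.23863; posterior probability 0.193.
Bob: prior odds 0.243/0.757 = 0.32100; posterior odds 2.3172; posterior probability 0.699.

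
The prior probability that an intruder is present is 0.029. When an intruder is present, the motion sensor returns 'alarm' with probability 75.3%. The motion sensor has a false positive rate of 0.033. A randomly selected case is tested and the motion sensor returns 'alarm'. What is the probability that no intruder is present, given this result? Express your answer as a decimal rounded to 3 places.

Let H be the event that an intruder is present. P(H) = 0.029, so P(¬H) = 0.971. With E the 'alarm' result, P(E|H) = 0.753 and P(E|¬H) = 0.033.
P(E) = 0.753·0.029 + 0.033·0.971 = 0.021837 + 0.032043 = 0.053880.
By Bayes' theorem, P(H|E) = 0.021837 / 0.053880 = 0.405. Hence P(¬H|E) = 1 − 0.405 = 0.595.

P(¬H | E) ≈ 0.595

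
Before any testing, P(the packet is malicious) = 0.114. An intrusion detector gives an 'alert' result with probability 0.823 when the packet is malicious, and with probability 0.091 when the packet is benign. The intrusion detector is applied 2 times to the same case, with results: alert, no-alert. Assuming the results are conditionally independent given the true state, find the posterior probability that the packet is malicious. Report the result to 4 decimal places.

Let H be the event that the packet is malicious; start with P(H) = 0.114. P('alert'|H) = 0.823, P('alert'|¬H) = 0.091.
Update on result 1 ('alert'): P(H) ← 0.823·0.1140 / (0.823·0.1140 + 0.091·0.8860) = 0.093822/0.17445 = 0.5378.
Update on result 2 ('no-alert'): P(H) ← 0.177·0.5378 / (0.177·0.5378 + 0.909·0.4622) = 0.095195/0.51531 = 0.1847.

Posterior P(H) ≈ 0.1847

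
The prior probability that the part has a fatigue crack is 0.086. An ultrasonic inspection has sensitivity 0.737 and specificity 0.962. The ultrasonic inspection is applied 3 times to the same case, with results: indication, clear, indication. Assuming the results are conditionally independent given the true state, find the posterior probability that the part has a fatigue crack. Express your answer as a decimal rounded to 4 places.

Let H be the event that the part has a fatigue crack; start with P(H) = 0.086. P('indication'|H) = 0.737, P('indication'|¬H) = 0.038.
Update on result 1 ('indication'): P(H) ← 0.737·0.0860 / (0.737·0.0860 + 0.038·0.9140) = 0.063382/0.098114 = 0.6460.
Update on result 2 ('clear'): P(H) ← 0.263·0.6460 / (0.263·0.6460 + 0.962·0.3540) = 0.16990/0.51044 = 0.3328.
Update on result 3 ('indication'): P(H) ← 0.737·0.3328 / (0.737·0.3328 + 0.038·0.6672) = 0.24531/0.27066 = 0.9063.

Posterior P(H) ≈ 0.9063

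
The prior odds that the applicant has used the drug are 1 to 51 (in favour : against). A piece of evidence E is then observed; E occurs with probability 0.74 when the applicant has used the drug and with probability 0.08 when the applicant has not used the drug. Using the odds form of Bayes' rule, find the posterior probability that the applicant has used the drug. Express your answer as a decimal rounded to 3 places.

Posterior probability ≈ 0.154

Prior odds = 1/51 = 0.019608.
Likelihood ratio for E = 0.74/0.08 = 9.2500.
Posterior odds = prior odds × LR = 0.18137.
Posterior probability = odds/(1+odds) = 0.18137/1.1814 = 0.154.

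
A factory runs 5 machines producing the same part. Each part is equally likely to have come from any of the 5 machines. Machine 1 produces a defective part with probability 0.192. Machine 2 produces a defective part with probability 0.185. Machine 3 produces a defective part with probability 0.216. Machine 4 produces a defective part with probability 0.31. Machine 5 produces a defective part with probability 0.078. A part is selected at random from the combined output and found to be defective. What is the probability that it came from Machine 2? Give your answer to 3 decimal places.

P(defective|M1) = 0.192; P(defective|M2) = 0.185; P(defective|M3) = 0.216; P(defective|M4) = 0.31; P(defective|M5) = 0.078.
Prior × likelihood for each source: 0.2·0.192=0.03840, 0.2·0.185=0.03700, 0.2·0.216=0.04320, 0.2·0.31=0.06200, 0.2·0.078=0.01560. Summing gives P(defective) = 0.19620.
P(Machine 2 | defective) = 0.03700 / 0.19620 = 0.189.

Posterior probability ≈ 0.189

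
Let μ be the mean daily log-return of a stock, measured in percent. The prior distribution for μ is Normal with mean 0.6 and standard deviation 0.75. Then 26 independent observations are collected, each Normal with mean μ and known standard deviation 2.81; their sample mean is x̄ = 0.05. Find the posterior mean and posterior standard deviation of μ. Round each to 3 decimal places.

Prior precision 1/τ₀² = 1/0.75² = 1.77778; data precision n/σ² = 26/2.81² = 3.29276.
Posterior precision = 1.77778 + 3.29276 = 5.07054, giving posterior SD = 1/√5.07054 = 0.444.
Posterior mean = (1.77778·0.6 + 3.29276·0.05) / 5.07054 = 0.243.

Posterior mean ≈ 0.243; posterior SD ≈ 0.444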